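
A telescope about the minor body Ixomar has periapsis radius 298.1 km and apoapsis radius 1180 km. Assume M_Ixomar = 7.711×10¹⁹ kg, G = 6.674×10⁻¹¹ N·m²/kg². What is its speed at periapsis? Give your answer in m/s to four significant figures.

μ = GM = 6.674×10⁻¹¹ × 7.711×10¹⁹ = 5.146×10⁹ m³/s².
Semi-major axis a = (r_p + r_a)/2 = 739.05 km = 7.390×10⁵ m.
Vis-viva: v² = μ(2/r − 1/a) = 5.146×10⁹ × (6.709×10⁻⁶ − 1.353×10⁻⁶) = 2.756×10⁴ m²/s².
v = 166.0 m/s.

v ≈ 166.0 m/s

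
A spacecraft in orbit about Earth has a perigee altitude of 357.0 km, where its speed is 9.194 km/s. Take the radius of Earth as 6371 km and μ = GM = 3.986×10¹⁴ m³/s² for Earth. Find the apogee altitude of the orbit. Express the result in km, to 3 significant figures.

r_p = 6371 + 357.0 = 6728.0 km = 6.728×10⁶ m.
Specific energy ε = v²/2 − μ/r = -1.698×10⁷ J/kg, so a = −μ/(2ε) = 1.174×10⁷ m.
The apsides satisfy r_p + r_a = 2a, so the apogee radius is 2a − r_p = 1.675×10⁷ m = 16746 km.
Apogee altitude = 16746 − 6371 = 10375 km.

apogee altitude ≈ 10400 km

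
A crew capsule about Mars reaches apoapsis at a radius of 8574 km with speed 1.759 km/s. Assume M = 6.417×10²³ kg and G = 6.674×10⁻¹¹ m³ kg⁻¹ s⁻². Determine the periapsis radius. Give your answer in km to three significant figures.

periapsis radius ≈ 3850 km

μ = GM = 6.674×10⁻¹¹ × 6.417×10²³ = 4.283×10¹³ m³/s².
r_a = 8.574×10⁶ m.
Specific energy ε = v²/2 − μ/r = -3.448×10⁶ J/kg, so a = −μ/(2ε) = 6.211×10⁶ m.
The apsides satisfy r_p + r_a = 2a, so the periapsis radius is 2a − r_a = 3.847×10⁶ m = 3847.0 km.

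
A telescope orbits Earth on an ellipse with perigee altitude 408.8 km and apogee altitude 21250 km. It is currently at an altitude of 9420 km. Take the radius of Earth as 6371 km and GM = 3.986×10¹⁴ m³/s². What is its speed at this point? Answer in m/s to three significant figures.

v ≈ 5230 m/s

r_p = 6371 + 408.8 = 6779.8 km = 6.7798×10⁶ m.
r_a = 6371 + 21250 = 27621 km = 2.7621×10⁷ m.
r = 6371 + 9420 = 15791 km = 1.579×10⁷ m.
Semi-major axis a = (r_p + r_a)/2 = 17200 km = 1.720×10⁷ m.
Vis-viva: v² = μ(2/r − 1/a) = 3.986×10¹⁴ × (1.267×10⁻⁷ − 5.814×10⁻⁸) = 2.731×10⁷ m²/s².
v = 5226 m/s.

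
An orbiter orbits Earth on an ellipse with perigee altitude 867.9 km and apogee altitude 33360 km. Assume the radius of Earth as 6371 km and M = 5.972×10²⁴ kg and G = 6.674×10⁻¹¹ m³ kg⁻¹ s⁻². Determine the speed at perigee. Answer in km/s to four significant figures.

v ≈ 9.651 km/s

μ = GM = 6.674×10⁻¹¹ × 5.972×10²⁴ = 3.986×10¹⁴ m³/s².
r_p = 6371 + 867.9 = 7238.9 km = 7.2389×10⁶ m.
r_a = 6371 + 33360 = 39731 km = 3.9731×10⁷ m.
Semi-major axis a = (r_p + r_a)/2 = 23485 km = 2.348×10⁷ m.
Vis-viva: v² = μ(2/r − 1/a) = 3.986×10¹⁴ × (2.763×10⁻⁷ − 4.258×10⁻⁸) = 9.315×10⁷ m²/s².
v = 9651 m/s = 9.651 km/s.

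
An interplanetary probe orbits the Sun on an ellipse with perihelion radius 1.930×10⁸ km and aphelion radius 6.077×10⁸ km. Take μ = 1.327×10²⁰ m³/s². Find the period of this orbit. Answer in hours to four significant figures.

Semi-major axis a = (r_p + r_a)/2 = (1.9300×10⁸ + 6.0770×10⁸)/2 = 4.0035×10⁸ km = 4.004×10¹¹ m.
By Kepler's third law T = 2π√(a³/μ) = 2π × 2.199×10⁷ = 1.382×10⁸ s.
= 38380 hours.

T ≈ 38380 hours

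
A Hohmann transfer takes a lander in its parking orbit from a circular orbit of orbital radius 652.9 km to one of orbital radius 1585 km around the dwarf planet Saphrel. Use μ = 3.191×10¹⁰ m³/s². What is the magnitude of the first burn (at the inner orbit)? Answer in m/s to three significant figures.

Δv ≈ 42.0 m/s

r₁ = 652.9 km = 6.529×10⁵ m.
r₂ = 1585 km = 1.585×10⁶ m.
Transfer ellipse a_t = (r₁ + r₂)/2 = 1.119×10⁶ m.
At r₁: circular v_c1 = √(μ/r₁) = 221.1 m/s; transfer-periapsis v_p = √[μ(2/r₁ − 1/a_t)] = 263.1 m/s.
Δv₁ = v_p − v_c1 = 42.04 m/s.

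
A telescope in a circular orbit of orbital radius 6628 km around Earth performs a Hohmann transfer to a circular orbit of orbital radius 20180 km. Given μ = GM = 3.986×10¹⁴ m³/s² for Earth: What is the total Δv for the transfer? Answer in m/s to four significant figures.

Δv_total ≈ 3079 m/s

r₁ = 6628 km = 6.628×10⁶ m.
r₂ = 20180 km = 2.018×10⁷ m.
Transfer ellipse a_t = (r₁ + r₂)/2 = 1.340×10⁷ m.
At r₁: circular v_c1 = √(μ/r₁) = 7755 m/s; transfer-perigee v_p = √[μ(2/r₁ − 1/a_t)] = 9515 m/s.
Δv₁ = v_p − v_c1 = 1760 m/s.
At r₂: circular v_c2 = √(μ/r₂) = 4444 m/s; transfer-apogee v_a = √[μ(2/r₂ − 1/a_t)] = 3125 m/s.
Δv₂ = v_c2 − v_a = 1319 m/s.
Total Δv = Δv₁ + Δv₂ = 3079 m/s.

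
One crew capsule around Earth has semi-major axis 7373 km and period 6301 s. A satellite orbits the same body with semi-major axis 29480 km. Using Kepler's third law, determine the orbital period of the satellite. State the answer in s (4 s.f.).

Kepler's third law: T² ∝ a³, so T₂ = T₁ (a₂/a₁)^(3/2).
a₂/a₁ = 3.998, (a₂/a₁)^(3/2) = 7.995.
T₂ = 6301 × 7.995 = 50380 s.

T₂ ≈ 50380 s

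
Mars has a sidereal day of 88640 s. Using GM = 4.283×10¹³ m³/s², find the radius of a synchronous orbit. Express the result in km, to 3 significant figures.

A synchronous orbit has period T, so by Kepler's third law a = (μT²/4π²)^(1/3).
μT²/4π² = 4.283×10¹³ × (8.864×10⁴)² / 39.48 = 8.524×10²¹ m³.
a = 2.043×10⁷ m = 20428 km.

r_sync ≈ 20400 km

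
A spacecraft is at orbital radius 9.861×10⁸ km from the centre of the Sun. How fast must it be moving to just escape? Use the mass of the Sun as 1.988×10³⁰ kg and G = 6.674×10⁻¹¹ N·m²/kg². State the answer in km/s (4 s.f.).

μ = GM = 6.674×10⁻¹¹ × 1.988×10³⁰ = 1.327×10²⁰ m³/s².
r = 9.861×10⁸ km = 9.861×10¹¹ m.
Escape speed v_esc = √(2μ/r) = √(2 × 1.327×10²⁰ / 9.861×10¹¹) = √(2.691×10⁸) = 16400 m/s.
= 16.40 km/s.

v_esc ≈ 16.40 km/s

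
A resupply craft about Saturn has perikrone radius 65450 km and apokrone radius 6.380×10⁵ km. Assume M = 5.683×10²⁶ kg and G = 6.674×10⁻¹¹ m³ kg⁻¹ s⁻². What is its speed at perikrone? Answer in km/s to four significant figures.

v ≈ 32.42 km/s

μ = GM = 6.674×10⁻¹¹ × 5.683×10²⁶ = 3.793×10¹⁶ m³/s².
Semi-major axis a = (r_p + r_a)/2 = 3.5172×10⁵ km = 3.517×10⁸ m.
Vis-viva: v² = μ(2/r − 1/a) = 3.793×10¹⁶ × (3.056×10⁻⁸ − 2.843×10⁻⁹) = 1.051×10⁹ m²/s².
v = 32420 m/s = 32.42 km/s.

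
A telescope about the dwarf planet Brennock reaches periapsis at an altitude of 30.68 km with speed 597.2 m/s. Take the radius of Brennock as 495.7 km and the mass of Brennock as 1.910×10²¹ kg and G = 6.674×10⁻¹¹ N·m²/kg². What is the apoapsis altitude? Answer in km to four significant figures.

μ = GM = 6.674×10⁻¹¹ × 1.910×10²¹ = 1.275×10¹¹ m³/s².
r_p = 495.7 + 30.68 = 526.38 km = 5.264×10⁵ m.
Specific energy ε = v²/2 − μ/r = -6.385×10⁴ J/kg, so a = −μ/(2ε) = 9.983×10⁵ m.
The apsides satisfy r_p + r_a = 2a, so the apoapsis radius is 2a − r_p = 1.470×10⁶ m = 1470.2 km.
Apoapsis altitude = 1470.2 − 495.7 = 974.50 km.

apoapsis altitude ≈ 974.5 km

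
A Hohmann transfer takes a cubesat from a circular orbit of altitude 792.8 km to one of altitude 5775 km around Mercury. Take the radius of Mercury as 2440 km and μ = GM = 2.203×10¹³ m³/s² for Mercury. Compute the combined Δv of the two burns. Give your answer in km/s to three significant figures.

r₁ = 2440 + 792.8 = 3232.8 km = 3.2328×10⁶ m.
r₂ = 2440 + 5775 = 8215.0 km = 8.2150×10⁶ m.
Transfer ellipse a_t = (r₁ + r₂)/2 = 5.724×10⁶ m.
At r₁: circular v_c1 = √(μ/r₁) = 2610 m/s; transfer-periherm v_p = √[μ(2/r₁ − 1/a_t)] = 3127 m/s.
Δv₁ = v_p − v_c1 = 516.9 m/s.
At r₂: circular v_c2 = √(μ/r₂) = 1638 m/s; transfer-apoherm v_a = √[μ(2/r₂ − 1/a_t)] = 1231 m/s.
Δv₂ = v_c2 − v_a = 406.9 m/s.
Total Δv = Δv₁ + Δv₂ = 923.8 m/s = 0.9238 km/s.

Δv_total ≈ 0.924 km/s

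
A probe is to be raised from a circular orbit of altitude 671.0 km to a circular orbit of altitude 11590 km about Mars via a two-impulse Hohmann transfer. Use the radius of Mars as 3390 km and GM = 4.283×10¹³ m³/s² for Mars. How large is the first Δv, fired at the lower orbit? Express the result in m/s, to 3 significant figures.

r₁ = 3390 + 671.0 = 4061.0 km = 4.0610×10⁶ m.
r₂ = 3390 + 11590 = 14980 km = 1.4980×10⁷ m.
Transfer ellipse a_t = (r₁ + r₂)/2 = 9.520×10⁶ m.
At r₁: circular v_c1 = √(μ/r₁) = 3248 m/s; transfer-periapsis v_p = √[μ(2/r₁ − 1/a_t)] = 4074 m/s.
Δv₁ = v_p − v_c1 = 826.1 m/s.

Δv ≈ 826 m/s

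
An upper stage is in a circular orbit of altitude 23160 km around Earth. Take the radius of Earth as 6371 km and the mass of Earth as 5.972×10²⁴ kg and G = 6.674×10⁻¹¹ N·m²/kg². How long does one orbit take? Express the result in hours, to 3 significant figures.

T ≈ 14.0 hours

μ = GM = 6.674×10⁻¹¹ × 5.972×10²⁴ = 3.986×10¹⁴ m³/s².
r = 6371 + 23160 = 29531 km = 2.9531×10⁷ m.
Kepler's third law: T = 2π√(r³/μ) = 2π√((2.953×10⁷)³ / 3.986×10¹⁴).
r³/μ = 6.461×10⁷ s², so T = 2π × 8.038×10³ = 5.051×10⁴ s.
Converting: 5.051×10⁴ s ÷ 3600 = 14.03 hours.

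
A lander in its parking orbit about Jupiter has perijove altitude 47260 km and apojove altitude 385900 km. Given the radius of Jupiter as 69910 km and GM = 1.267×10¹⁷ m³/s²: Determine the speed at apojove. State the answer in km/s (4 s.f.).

r_p = 69910 + 47260 = 117170 km = 1.1717×10⁸ m.
r_a = 69910 + 385900 = 455810 km = 4.5581×10⁸ m.
Semi-major axis a = (r_p + r_a)/2 = 2.8649×10⁵ km = 2.865×10⁸ m.
Vis-viva: v² = μ(2/r − 1/a) = 1.267×10¹⁷ × (4.388×10⁻⁹ − 3.491×10⁻⁹) = 1.137×10⁸ m²/s².
v = 10660 m/s = 10.66 km/s.

v ≈ 10.66 km/s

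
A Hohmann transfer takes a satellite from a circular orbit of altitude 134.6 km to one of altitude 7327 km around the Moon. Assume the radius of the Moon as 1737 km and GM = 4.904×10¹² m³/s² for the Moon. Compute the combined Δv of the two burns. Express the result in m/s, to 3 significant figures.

Δv_total ≈ 771 m/s

r₁ = 1737 + 134.6 = 1871.6 km = 1.8716×10⁶ m.
r₂ = 1737 + 7327 = 9064.0 km = 9.0640×10⁶ m.
Transfer ellipse a_t = (r₁ + r₂)/2 = 5.468×10⁶ m.
At r₁: circular v_c1 = √(μ/r₁) = 1619 m/s; transfer-perilune v_p = √[μ(2/r₁ − 1/a_t)] = 2084 m/s.
Δv₁ = v_p − v_c1 = 465.4 m/s.
At r₂: circular v_c2 = √(μ/r₂) = 735.6 m/s; transfer-apolune v_a = √[μ(2/r₂ − 1/a_t)] = 430.3 m/s.
Δv₂ = v_c2 − v_a = 305.2 m/s.
Total Δv = Δv₁ + Δv₂ = 770.6 m/s.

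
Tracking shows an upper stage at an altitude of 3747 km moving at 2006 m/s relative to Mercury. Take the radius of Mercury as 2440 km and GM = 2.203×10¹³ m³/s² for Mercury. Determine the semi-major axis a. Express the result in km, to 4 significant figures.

r = 2440 + 3747 = 6187.0 km = 6.187×10⁶ m.
Specific orbital energy ε = v²/2 − μ/r = (2006)²/2 − 2.203×10¹³/6.187×10⁶ = -1.549×10⁶ J/kg.
Since ε = −μ/(2a), a = −μ/(2ε) = 7.113×10⁶ m = 7112.5 km.

a ≈ 7113 km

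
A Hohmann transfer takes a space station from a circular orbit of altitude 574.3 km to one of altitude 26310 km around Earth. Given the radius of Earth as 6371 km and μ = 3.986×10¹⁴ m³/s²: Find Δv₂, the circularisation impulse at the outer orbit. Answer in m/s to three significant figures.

r₁ = 6371 + 574.3 = 6945.3 km = 6.9453×10⁶ m.
r₂ = 6371 + 26310 = 32681 km = 3.2681×10⁷ m.
Transfer ellipse a_t = (r₁ + r₂)/2 = 1.981×10⁷ m.
At r₁: circular v_c1 = √(μ/r₁) = 7576 m/s; transfer-perigee v_p = √[μ(2/r₁ − 1/a_t)] = 9730 m/s.
At r₂: circular v_c2 = √(μ/r₂) = 3492 m/s; transfer-apogee v_a = √[μ(2/r₂ − 1/a_t)] = 2068 m/s.
Δv₂ = v_c2 − v_a = 1425 m/s.

Δv ≈ 1420 m/s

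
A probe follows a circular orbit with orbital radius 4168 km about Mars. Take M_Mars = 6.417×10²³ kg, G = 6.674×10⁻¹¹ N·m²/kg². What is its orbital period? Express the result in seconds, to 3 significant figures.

μ = GM = 6.674×10⁻¹¹ × 6.417×10²³ = 4.283×10¹³ m³/s².
r = 4168 km = 4.168×10⁶ m.
Kepler's third law: T = 2π√(r³/μ) = 2π√((4.168×10⁶)³ / 4.283×10¹³).
r³/μ = 1.691×10⁶ s², so T = 2π × 1.300×10³ = 8.170×10³ s.

T ≈ 8170 seconds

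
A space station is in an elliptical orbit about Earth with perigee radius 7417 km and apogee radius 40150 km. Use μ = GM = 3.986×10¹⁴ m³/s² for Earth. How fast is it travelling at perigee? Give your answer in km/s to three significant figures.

Semi-major axis a = (r_p + r_a)/2 = 23784 km = 2.378×10⁷ m.
Vis-viva: v² = μ(2/r − 1/a) = 3.986×10¹⁴ × (2.697×10⁻⁷ − 4.205×10⁻⁸) = 9.072×10⁷ m²/s².
v = 9525 m/s = 9.525 km/s.

v ≈ 9.52 km/s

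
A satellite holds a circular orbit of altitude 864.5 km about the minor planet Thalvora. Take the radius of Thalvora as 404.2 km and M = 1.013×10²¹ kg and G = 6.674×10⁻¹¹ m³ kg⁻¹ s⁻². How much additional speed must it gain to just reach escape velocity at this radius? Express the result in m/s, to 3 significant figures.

μ = GM = 6.674×10⁻¹¹ × 1.013×10²¹ = 6.761×10¹⁰ m³/s².
r = 404.2 + 864.5 = 1268.7 km = 1.2687×10⁶ m.
Circular speed v_c = √(μ/r) = 230.8 m/s.
Escape speed v_esc = √(2μ/r) = √2 × v_c = 326.5 m/s.
Δv = v_esc − v_c = 95.62 m/s.

Δv ≈ 95.6 m/s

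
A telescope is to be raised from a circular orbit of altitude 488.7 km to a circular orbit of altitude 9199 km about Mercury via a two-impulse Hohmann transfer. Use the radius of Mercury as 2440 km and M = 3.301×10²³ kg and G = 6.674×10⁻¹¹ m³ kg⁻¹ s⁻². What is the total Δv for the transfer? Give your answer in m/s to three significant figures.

Δv_total ≈ 1230 m/s

μ = GM = 6.674×10⁻¹¹ × 3.301×10²³ = 2.203×10¹³ m³/s².
r₁ = 2440 + 488.7 = 2928.7 km = 2.9287×10⁶ m.
r₂ = 2440 + 9199 = 11639 km = 1.1639×10⁷ m.
Transfer ellipse a_t = (r₁ + r₂)/2 = 7.284×10⁶ m.
At r₁: circular v_c1 = √(μ/r₁) = 2743 m/s; transfer-periherm v_p = √[μ(2/r₁ − 1/a_t)] = 3467 m/s.
Δv₁ = v_p − v_c1 = 724.3 m/s.
At r₂: circular v_c2 = √(μ/r₂) = 1376 m/s; transfer-apoherm v_a = √[μ(2/r₂ − 1/a_t)] = 872.4 m/s.
Δv₂ = v_c2 − v_a = 503.4 m/s.
Total Δv = Δv₁ + Δv₂ = 1228 m/s.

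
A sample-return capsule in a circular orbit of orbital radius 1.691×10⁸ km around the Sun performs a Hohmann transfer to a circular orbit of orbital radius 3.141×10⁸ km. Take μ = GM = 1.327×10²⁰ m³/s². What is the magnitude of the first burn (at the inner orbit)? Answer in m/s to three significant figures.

Δv ≈ 3930 m/s

r₁ = 1.691×10⁸ km = 1.691×10¹¹ m.
r₂ = 3.141×10⁸ km = 3.141×10¹¹ m.
Transfer ellipse a_t = (r₁ + r₂)/2 = 2.416×10¹¹ m.
At r₁: circular v_c1 = √(μ/r₁) = 28010 m/s; transfer-perihelion v_p = √[μ(2/r₁ − 1/a_t)] = 31940 m/s.
Δv₁ = v_p − v_c1 = 3928 m/s.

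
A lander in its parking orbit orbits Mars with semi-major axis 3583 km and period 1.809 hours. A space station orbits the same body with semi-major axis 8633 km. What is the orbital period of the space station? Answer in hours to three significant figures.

Kepler's third law: T² ∝ a³, so T₂ = T₁ (a₂/a₁)^(3/2).
a₂/a₁ = 2.409, (a₂/a₁)^(3/2) = 3.740.
T₂ = 1.809 × 3.740 = 6.766 hours.

T₂ ≈ 6.77 hours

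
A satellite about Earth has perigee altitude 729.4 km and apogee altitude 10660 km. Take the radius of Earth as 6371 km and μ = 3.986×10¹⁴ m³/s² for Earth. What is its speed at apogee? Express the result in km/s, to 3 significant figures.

v ≈ 3.71 km/s

r_p = 6371 + 729.4 = 7100.4 km = 7.1004×10⁶ m.
r_a = 6371 + 10660 = 17031 km = 1.7031×10⁷ m.
Semi-major axis a = (r_p + r_a)/2 = 12066 km = 1.207×10⁷ m.
Vis-viva: v² = μ(2/r − 1/a) = 3.986×10¹⁴ × (1.174×10⁻⁷ − 8.288×10⁻⁸) = 1.377×10⁷ m²/s².
v = 3711 m/s = 3.711 km/s.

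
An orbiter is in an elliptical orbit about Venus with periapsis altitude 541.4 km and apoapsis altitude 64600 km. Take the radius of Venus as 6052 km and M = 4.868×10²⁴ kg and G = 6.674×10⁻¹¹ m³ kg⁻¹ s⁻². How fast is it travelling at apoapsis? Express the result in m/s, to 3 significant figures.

μ = GM = 6.674×10⁻¹¹ × 4.868×10²⁴ = 3.249×10¹⁴ m³/s².
r_p = 6052 + 541.4 = 6593.4 km = 6.5934×10⁶ m.
r_a = 6052 + 64600 = 70652 km = 7.0652×10⁷ m.
Semi-major axis a = (r_p + r_a)/2 = 38623 km = 3.862×10⁷ m.
Vis-viva: v² = μ(2/r − 1/a) = 3.249×10¹⁴ × (2.831×10⁻⁸ − 2.589×10⁻⁸) = 7.850×10⁵ m²/s².
v = 886.0 m/s.

v ≈ 886 m/s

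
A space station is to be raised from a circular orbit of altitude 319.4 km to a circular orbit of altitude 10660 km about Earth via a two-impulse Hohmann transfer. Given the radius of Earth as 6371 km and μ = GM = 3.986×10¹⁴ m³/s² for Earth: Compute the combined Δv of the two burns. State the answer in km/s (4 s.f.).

r₁ = 6371 + 319.4 = 6690.4 km = 6.6904×10⁶ m.
r₂ = 6371 + 10660 = 17031 km = 1.7031×10⁷ m.
Transfer ellipse a_t = (r₁ + r₂)/2 = 1.186×10⁷ m.
At r₁: circular v_c1 = √(μ/r₁) = 7719 m/s; transfer-perigee v_p = √[μ(2/r₁ − 1/a_t)] = 9249 m/s.
Δv₁ = v_p − v_c1 = 1531 m/s.
At r₂: circular v_c2 = √(μ/r₂) = 4838 m/s; transfer-apogee v_a = √[μ(2/r₂ − 1/a_t)] = 3633 m/s.
Δv₂ = v_c2 − v_a = 1204 m/s.
Total Δv = Δv₁ + Δv₂ = 2735 m/s = 2.735 km/s.

Δv_total ≈ 2.735 km/s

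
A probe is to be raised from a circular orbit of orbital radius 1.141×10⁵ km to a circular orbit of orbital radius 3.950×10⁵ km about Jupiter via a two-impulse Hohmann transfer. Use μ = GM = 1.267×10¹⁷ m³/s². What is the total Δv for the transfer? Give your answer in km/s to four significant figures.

r₁ = 1.141×10⁵ km = 1.141×10⁸ m.
r₂ = 3.950×10⁵ km = 3.950×10⁸ m.
Transfer ellipse a_t = (r₁ + r₂)/2 = 2.546×10⁸ m.
At r₁: circular v_c1 = √(μ/r₁) = 33320 m/s; transfer-perijove v_p = √[μ(2/r₁ − 1/a_t)] = 41510 m/s.
Δv₁ = v_p − v_c1 = 8187 m/s.
At r₂: circular v_c2 = √(μ/r₂) = 17910 m/s; transfer-apojove v_a = √[μ(2/r₂ − 1/a_t)] = 11990 m/s.
Δv₂ = v_c2 − v_a = 5919 m/s.
Total Δv = Δv₁ + Δv₂ = 14110 m/s = 14.11 km/s.

Δv_total ≈ 14.11 km/s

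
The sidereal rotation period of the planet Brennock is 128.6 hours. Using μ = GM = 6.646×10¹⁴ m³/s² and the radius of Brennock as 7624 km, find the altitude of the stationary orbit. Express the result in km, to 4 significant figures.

T = 128.6 hours = 4.630×10⁵ s.
A synchronous orbit has period T, so by Kepler's third law a = (μT²/4π²)^(1/3).
μT²/4π² = 6.646×10¹⁴ × (4.630×10⁵)² / 39.48 = 3.608×10²⁴ m³.
a = 1.534×10⁸ m = 1.5338×10⁵ km.
Altitude h = a − R = 1.5338×10⁵ − 7624 = 1.4575×10⁵ km.

h_sync ≈ 1.458×10⁵ km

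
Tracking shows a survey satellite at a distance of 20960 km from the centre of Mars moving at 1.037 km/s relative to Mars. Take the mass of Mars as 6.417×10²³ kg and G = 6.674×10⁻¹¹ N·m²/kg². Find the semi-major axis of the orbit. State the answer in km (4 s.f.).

a ≈ 14220 km

μ = GM = 6.674×10⁻¹¹ × 6.417×10²³ = 4.283×10¹³ m³/s².
r = 2.096×10⁷ m.
Vis-viva rearranged: 1/a = 2/r − v²/μ = 9.542×10⁻⁸ − 2.511×10⁻⁸ = 7.031×10⁻⁸ m⁻¹.
a = 1.422×10⁷ m = 14223 km.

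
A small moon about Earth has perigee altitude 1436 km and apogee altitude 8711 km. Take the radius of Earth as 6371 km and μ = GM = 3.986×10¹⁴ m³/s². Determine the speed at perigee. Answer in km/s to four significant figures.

v ≈ 8.203 km/s

r_p = 6371 + 1436 = 7807.0 km = 7.8070×10⁶ m.
r_a = 6371 + 8711 = 15082 km = 1.5082×10⁷ m.
Semi-major axis a = (r_p + r_a)/2 = 11444 km = 1.144×10⁷ m.
Vis-viva: v² = μ(2/r − 1/a) = 3.986×10¹⁴ × (2.562×10⁻⁷ − 8.738×10⁻⁸) = 6.728×10⁷ m²/s².
v = 8203 m/s = 8.203 km/s.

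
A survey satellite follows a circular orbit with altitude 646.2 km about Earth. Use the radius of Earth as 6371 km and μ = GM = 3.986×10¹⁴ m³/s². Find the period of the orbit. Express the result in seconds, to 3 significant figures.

r = 6371 + 646.2 = 7017.2 km = 7.0172×10⁶ m.
Kepler's third law: T = 2π√(r³/μ) = 2π√((7.017×10⁶)³ / 3.986×10¹⁴).
r³/μ = 8.669×10⁵ s², so T = 2π × 9.311×10² = 5.850×10³ s.

T ≈ 5850 seconds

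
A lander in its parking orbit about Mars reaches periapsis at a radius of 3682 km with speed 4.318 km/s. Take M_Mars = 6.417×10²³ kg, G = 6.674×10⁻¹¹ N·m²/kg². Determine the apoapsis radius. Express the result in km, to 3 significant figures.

apoapsis radius ≈ 14900 km

μ = GM = 6.674×10⁻¹¹ × 6.417×10²³ = 4.283×10¹³ m³/s².
r_p = 3.682×10⁶ m.
Specific energy ε = v²/2 − μ/r = -2.309×10⁶ J/kg, so a = −μ/(2ε) = 9.274×10⁶ m.
The apsides satisfy r_p + r_a = 2a, so the apoapsis radius is 2a − r_p = 1.487×10⁷ m = 14867 km.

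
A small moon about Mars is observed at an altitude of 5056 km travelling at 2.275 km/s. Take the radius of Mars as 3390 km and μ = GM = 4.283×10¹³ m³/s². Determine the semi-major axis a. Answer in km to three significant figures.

a ≈ 8620 km

r = 3390 + 5056 = 8446.0 km = 8.446×10⁶ m.
Specific orbital energy ε = v²/2 − μ/r = (2275)²/2 − 4.283×10¹³/8.446×10⁶ = -2.483×10⁶ J/kg.
Since ε = −μ/(2a), a = −μ/(2ε) = 8.624×10⁶ m = 8623.9 km.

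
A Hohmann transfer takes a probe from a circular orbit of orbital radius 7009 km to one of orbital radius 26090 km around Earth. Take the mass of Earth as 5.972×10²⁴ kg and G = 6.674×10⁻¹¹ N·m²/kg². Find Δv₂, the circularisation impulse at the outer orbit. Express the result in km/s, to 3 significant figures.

Δv ≈ 1.36 km/s

μ = GM = 6.674×10⁻¹¹ × 5.972×10²⁴ = 3.986×10¹⁴ m³/s².
r₁ = 7009 km = 7.009×10⁶ m.
r₂ = 26090 km = 2.609×10⁷ m.
Transfer ellipse a_t = (r₁ + r₂)/2 = 1.655×10⁷ m.
At r₁: circular v_c1 = √(μ/r₁) = 7541 m/s; transfer-perigee v_p = √[μ(2/r₁ − 1/a_t)] = 9468 m/s.
At r₂: circular v_c2 = √(μ/r₂) = 3909 m/s; transfer-apogee v_a = √[μ(2/r₂ − 1/a_t)] = 2544 m/s.
Δv₂ = v_c2 − v_a = 1365 m/s.
= 1.365 km/s.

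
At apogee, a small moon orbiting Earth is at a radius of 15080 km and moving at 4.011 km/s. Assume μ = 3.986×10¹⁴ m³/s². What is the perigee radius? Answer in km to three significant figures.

perigee radius ≈ 6600 km

r_a = 1.508×10⁷ m.
Specific energy ε = v²/2 − μ/r = -1.839×10⁷ J/kg, so a = −μ/(2ε) = 1.084×10⁷ m.
The apsides satisfy r_p + r_a = 2a, so the perigee radius is 2a − r_a = 6.597×10⁶ m = 6596.8 km.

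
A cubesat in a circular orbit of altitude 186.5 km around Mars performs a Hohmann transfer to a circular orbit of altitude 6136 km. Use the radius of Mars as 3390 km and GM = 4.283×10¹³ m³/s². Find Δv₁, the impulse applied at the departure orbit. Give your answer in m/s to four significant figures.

Δv ≈ 712.4 m/s

r₁ = 3390 + 186.5 = 3576.5 km = 3.5765×10⁶ m.
r₂ = 3390 + 6136 = 9526.0 km = 9.5260×10⁶ m.
Transfer ellipse a_t = (r₁ + r₂)/2 = 6.551×10⁶ m.
At r₁: circular v_c1 = √(μ/r₁) = 3461 m/s; transfer-periapsis v_p = √[μ(2/r₁ − 1/a_t)] = 4173 m/s.
Δv₁ = v_p − v_c1 = 712.4 m/s.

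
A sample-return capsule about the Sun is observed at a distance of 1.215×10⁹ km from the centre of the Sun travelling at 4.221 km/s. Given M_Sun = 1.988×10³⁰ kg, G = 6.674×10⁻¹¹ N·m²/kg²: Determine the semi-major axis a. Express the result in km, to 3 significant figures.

μ = GM = 6.674×10⁻¹¹ × 1.988×10³⁰ = 1.327×10²⁰ m³/s².
r = 1.215×10¹² m.
Specific orbital energy ε = v²/2 − μ/r = (4221)²/2 − 1.327×10²⁰/1.215×10¹² = -1.003×10⁸ J/kg.
Since ε = −μ/(2a), a = −μ/(2ε) = 6.615×10¹¹ m = 6.6146×10⁸ km.

a ≈ 6.61×10⁸ km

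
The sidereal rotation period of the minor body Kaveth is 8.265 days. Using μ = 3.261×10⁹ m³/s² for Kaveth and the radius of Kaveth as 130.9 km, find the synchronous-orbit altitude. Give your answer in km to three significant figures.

T = 8.265 days = 7.141×10⁵ s.
A synchronous orbit has period T, so by Kepler's third law a = (μT²/4π²)^(1/3).
μT²/4π² = 3.261×10⁹ × (7.141×10⁵)² / 39.48 = 4.212×10¹⁹ m³.
a = 3.479×10⁶ m = 3479.4 km.
Altitude h = a − R = 3479.4 − 130.9 = 3348.5 km.

h_sync ≈ 3350 km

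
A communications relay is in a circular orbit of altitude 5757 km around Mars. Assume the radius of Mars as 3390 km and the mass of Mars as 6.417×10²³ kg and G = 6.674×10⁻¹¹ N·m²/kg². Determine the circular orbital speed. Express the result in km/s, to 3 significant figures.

v ≈ 2.16 km/s

μ = GM = 6.674×10⁻¹¹ × 6.417×10²³ = 4.283×10¹³ m³/s².
r = 3390 + 5757 = 9147.0 km = 9.1470×10⁶ m.
For a circular orbit v = √(μ/r) = √(4.283×10¹³ / 9.147×10⁶) = √(4.682×10⁶) = 2164 m/s.
That is 2.164 km/s.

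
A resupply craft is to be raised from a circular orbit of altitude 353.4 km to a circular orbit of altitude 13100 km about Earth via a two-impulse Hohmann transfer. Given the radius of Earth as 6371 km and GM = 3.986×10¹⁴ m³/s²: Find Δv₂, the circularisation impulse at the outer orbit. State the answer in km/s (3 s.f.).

r₁ = 6371 + 353.4 = 6724.4 km = 6.7244×10⁶ m.
r₂ = 6371 + 13100 = 19471 km = 1.9471×10⁷ m.
Transfer ellipse a_t = (r₁ + r₂)/2 = 1.310×10⁷ m.
At r₁: circular v_c1 = √(μ/r₁) = 7699 m/s; transfer-perigee v_p = √[μ(2/r₁ − 1/a_t)] = 9387 m/s.
At r₂: circular v_c2 = √(μ/r₂) = 4525 m/s; transfer-apogee v_a = √[μ(2/r₂ − 1/a_t)] = 3242 m/s.
Δv₂ = v_c2 − v_a = 1283 m/s.
= 1.283 km/s.

Δv ≈ 1.28 km/s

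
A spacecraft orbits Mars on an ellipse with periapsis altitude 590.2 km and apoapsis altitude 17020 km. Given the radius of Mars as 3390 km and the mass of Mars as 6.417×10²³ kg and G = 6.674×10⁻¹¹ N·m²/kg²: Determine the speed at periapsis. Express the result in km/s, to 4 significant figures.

μ = GM = 6.674×10⁻¹¹ × 6.417×10²³ = 4.283×10¹³ m³/s².
r_p = 3390 + 590.2 = 3980.2 km = 3.9802×10⁶ m.
r_a = 3390 + 17020 = 20410 km = 2.0410×10⁷ m.
Semi-major axis a = (r_p + r_a)/2 = 12195 km = 1.220×10⁷ m.
Vis-viva: v² = μ(2/r − 1/a) = 4.283×10¹³ × (5.025×10⁻⁷ − 8.200×10⁻⁸) = 1.801×10⁷ m²/s².
v = 4244 m/s = 4.244 km/s.

v ≈ 4.244 km/s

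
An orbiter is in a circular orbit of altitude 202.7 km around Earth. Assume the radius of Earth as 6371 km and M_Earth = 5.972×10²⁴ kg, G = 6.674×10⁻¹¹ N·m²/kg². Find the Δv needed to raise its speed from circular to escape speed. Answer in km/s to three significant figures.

Δv ≈ 3.23 km/s

μ = GM = 6.674×10⁻¹¹ × 5.972×10²⁴ = 3.986×10¹⁴ m³/s².
r = 6371 + 202.7 = 6573.7 km = 6.5737×10⁶ m.
Circular speed v_c = √(μ/r) = 7787 m/s.
Escape speed v_esc = √(2μ/r) = √2 × v_c = 11010 m/s.
Δv = v_esc − v_c = 3225 m/s = 3.225 km/s.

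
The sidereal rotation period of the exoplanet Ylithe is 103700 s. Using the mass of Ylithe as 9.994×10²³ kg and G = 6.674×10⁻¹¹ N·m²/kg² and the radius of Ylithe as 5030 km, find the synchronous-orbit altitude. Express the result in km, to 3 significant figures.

μ = GM = 6.674×10⁻¹¹ × 9.994×10²³ = 6.670×10¹³ m³/s².
A synchronous orbit has period T, so by Kepler's third law a = (μT²/4π²)^(1/3).
μT²/4π² = 6.670×10¹³ × (1.037×10⁵)² / 39.48 = 1.817×10²² m³.
a = 2.629×10⁷ m = 26289 km.
Altitude h = a − R = 26289 − 5030 = 21259 km.

h_sync ≈ 21300 km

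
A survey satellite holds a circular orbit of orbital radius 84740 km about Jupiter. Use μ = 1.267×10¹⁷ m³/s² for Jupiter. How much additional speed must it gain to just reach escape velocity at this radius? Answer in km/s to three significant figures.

r = 84740 km = 8.474×10⁷ m.
Circular speed v_c = √(μ/r) = 38670 m/s.
Escape speed v_esc = √(2μ/r) = √2 × v_c = 54680 m/s.
Δv = v_esc − v_c = 16020 m/s = 16.02 km/s.

Δv ≈ 16.0 km/s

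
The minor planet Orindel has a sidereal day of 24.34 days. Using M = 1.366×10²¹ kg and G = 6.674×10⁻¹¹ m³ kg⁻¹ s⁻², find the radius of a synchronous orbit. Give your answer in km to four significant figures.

μ = GM = 6.674×10⁻¹¹ × 1.366×10²¹ = 9.117×10¹⁰ m³/s².
T = 24.34 days = 2.103×10⁶ s.
A synchronous orbit has period T, so by Kepler's third law a = (μT²/4π²)^(1/3).
μT²/4π² = 9.117×10¹⁰ × (2.103×10⁶)² / 39.48 = 1.021×10²² m³.
a = 2.170×10⁷ m = 21696 km.

r_sync ≈ 21700 km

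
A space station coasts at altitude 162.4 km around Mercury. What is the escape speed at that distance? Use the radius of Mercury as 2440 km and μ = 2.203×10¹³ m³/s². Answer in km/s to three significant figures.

r = 2440 + 162.4 = 2602.4 km = 2.6024×10⁶ m.
Escape speed v_esc = √(2μ/r) = √(2 × 2.203×10¹³ / 2.602×10⁶) = √(1.693×10⁷) = 4115 m/s.
= 4.115 km/s.

v_esc ≈ 4.11 km/s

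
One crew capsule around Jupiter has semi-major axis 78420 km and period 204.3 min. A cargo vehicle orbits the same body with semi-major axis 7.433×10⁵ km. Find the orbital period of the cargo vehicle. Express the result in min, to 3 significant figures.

T₂ ≈ 5960 min

Kepler's third law: T² ∝ a³, so T₂ = T₁ (a₂/a₁)^(3/2).
a₂/a₁ = 9.478, (a₂/a₁)^(3/2) = 29.18.
T₂ = 204.3 × 29.18 = 5962 min.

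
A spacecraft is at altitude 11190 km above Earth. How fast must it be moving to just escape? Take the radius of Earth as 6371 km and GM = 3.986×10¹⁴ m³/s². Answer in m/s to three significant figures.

r = 6371 + 11190 = 17561 km = 1.7561×10⁷ m.
Escape speed v_esc = √(2μ/r) = √(2 × 3.986×10¹⁴ / 1.756×10⁷) = √(4.540×10⁷) = 6738 m/s.

v_esc ≈ 6740 m/s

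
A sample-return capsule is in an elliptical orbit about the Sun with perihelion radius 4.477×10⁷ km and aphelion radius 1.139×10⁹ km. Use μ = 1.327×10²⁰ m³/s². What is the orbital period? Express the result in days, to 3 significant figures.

Semi-major axis a = (r_p + r_a)/2 = (4.4770×10⁷ + 1.1390×10⁹)/2 = 5.9188×10⁸ km = 5.919×10¹¹ m.
By Kepler's third law T = 2π√(a³/μ) = 2π × 3.953×10⁷ = 2.484×10⁸ s.
= 2875 days.

T ≈ 2870 days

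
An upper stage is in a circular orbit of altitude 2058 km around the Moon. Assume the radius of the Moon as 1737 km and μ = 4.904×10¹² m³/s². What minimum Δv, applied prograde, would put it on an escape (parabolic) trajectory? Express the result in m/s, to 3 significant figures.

Δv ≈ 471 m/s

r = 1737 + 2058 = 3795.0 km = 3.7950×10⁶ m.
Circular speed v_c = √(μ/r) = 1137 m/s.
Escape speed v_esc = √(2μ/r) = √2 × v_c = 1608 m/s.
Δv = v_esc − v_c = 470.9 m/s.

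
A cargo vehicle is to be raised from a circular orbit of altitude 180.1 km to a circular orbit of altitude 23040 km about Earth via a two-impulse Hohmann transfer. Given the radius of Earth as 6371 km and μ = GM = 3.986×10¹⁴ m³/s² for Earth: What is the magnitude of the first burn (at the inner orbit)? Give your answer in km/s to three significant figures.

r₁ = 6371 + 180.1 = 6551.1 km = 6.5511×10⁶ m.
r₂ = 6371 + 23040 = 29411 km = 2.9411×10⁷ m.
Transfer ellipse a_t = (r₁ + r₂)/2 = 1.798×10⁷ m.
At r₁: circular v_c1 = √(μ/r₁) = 7800 m/s; transfer-perigee v_p = √[μ(2/r₁ − 1/a_t)] = 9976 m/s.
Δv₁ = v_p − v_c1 = 2176 m/s.
= 2.176 km/s.

Δv ≈ 2.18 km/s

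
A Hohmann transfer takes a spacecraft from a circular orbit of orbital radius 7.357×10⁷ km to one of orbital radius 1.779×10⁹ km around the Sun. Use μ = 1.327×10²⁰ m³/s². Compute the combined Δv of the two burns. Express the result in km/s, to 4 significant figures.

Δv_total ≈ 22.59 km/s

r₁ = 7.357×10⁷ km = 7.357×10¹⁰ m.
r₂ = 1.779×10⁹ km = 1.779×10¹² m.
Transfer ellipse a_t = (r₁ + r₂)/2 = 9.263×10¹¹ m.
At r₁: circular v_c1 = √(μ/r₁) = 42470 m/s; transfer-perihelion v_p = √[μ(2/r₁ − 1/a_t)] = 58860 m/s.
Δv₁ = v_p − v_c1 = 16390 m/s.
At r₂: circular v_c2 = √(μ/r₂) = 8637 m/s; transfer-aphelion v_a = √[μ(2/r₂ − 1/a_t)] = 2434 m/s.
Δv₂ = v_c2 − v_a = 6203 m/s.
Total Δv = Δv₁ + Δv₂ = 22590 m/s = 22.59 km/s.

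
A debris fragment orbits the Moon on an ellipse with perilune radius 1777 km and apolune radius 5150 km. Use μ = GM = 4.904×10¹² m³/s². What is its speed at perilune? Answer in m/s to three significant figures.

v ≈ 2030 m/s

Semi-major axis a = (r_p + r_a)/2 = 3463.5 km = 3.464×10⁶ m.
Vis-viva: v² = μ(2/r − 1/a) = 4.904×10¹² × (1.125×10⁻⁶ − 2.887×10⁻⁷) = 4.104×10⁶ m²/s².
v = 2026 m/s.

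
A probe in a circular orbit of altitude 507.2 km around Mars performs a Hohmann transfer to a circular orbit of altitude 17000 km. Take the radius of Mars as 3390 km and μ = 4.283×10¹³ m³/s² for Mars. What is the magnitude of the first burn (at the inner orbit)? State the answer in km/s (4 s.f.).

r₁ = 3390 + 507.2 = 3897.2 km = 3.8972×10⁶ m.
r₂ = 3390 + 17000 = 20390 km = 2.0390×10⁷ m.
Transfer ellipse a_t = (r₁ + r₂)/2 = 1.214×10⁷ m.
At r₁: circular v_c1 = √(μ/r₁) = 3315 m/s; transfer-periapsis v_p = √[μ(2/r₁ − 1/a_t)] = 4296 m/s.
Δv₁ = v_p − v_c1 = 980.6 m/s.
= 0.9806 km/s.

Δv ≈ 0.9806 km/s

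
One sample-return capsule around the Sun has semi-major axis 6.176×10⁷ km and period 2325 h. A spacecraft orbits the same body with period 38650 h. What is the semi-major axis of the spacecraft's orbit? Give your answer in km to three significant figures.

a₂ ≈ 4.02×10⁸ km

Kepler's third law: a³ ∝ T², so a₂ = a₁ (T₂/T₁)^(2/3).
T₂/T₁ = 16.62, (T₂/T₁)^(2/3) = 6.514.
a₂ = 6.176×10⁷ × 6.514 = 4.023×10⁸ km.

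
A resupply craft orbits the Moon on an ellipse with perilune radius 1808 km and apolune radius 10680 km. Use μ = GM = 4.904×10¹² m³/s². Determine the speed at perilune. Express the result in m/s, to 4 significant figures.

v ≈ 2154 m/s

Semi-major axis a = (r_p + r_a)/2 = 6244.0 km = 6.244×10⁶ m.
Vis-viva: v² = μ(2/r − 1/a) = 4.904×10¹² × (1.106×10⁻⁶ − 1.602×10⁻⁷) = 4.639×10⁶ m²/s².
v = 2154 m/s.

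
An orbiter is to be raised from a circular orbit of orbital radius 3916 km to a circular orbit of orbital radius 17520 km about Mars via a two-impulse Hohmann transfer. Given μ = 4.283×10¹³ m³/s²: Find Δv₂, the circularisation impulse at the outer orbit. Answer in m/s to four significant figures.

Δv ≈ 618.4 m/s

r₁ = 3916 km = 3.916×10⁶ m.
r₂ = 17520 km = 1.752×10⁷ m.
Transfer ellipse a_t = (r₁ + r₂)/2 = 1.072×10⁷ m.
At r₁: circular v_c1 = √(μ/r₁) = 3307 m/s; transfer-periapsis v_p = √[μ(2/r₁ − 1/a_t)] = 4228 m/s.
At r₂: circular v_c2 = √(μ/r₂) = 1564 m/s; transfer-apoapsis v_a = √[μ(2/r₂ − 1/a_t)] = 945.1 m/s.
Δv₂ = v_c2 − v_a = 618.4 m/s.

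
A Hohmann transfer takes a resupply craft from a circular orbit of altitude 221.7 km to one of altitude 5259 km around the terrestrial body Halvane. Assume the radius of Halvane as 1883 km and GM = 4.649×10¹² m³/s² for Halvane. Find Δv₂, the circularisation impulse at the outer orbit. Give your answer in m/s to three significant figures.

r₁ = 1883 + 221.7 = 2104.7 km = 2.1047×10⁶ m.
r₂ = 1883 + 5259 = 7142.0 km = 7.1420×10⁶ m.
Transfer ellipse a_t = (r₁ + r₂)/2 = 4.623×10⁶ m.
At r₁: circular v_c1 = √(μ/r₁) = 1486 m/s; transfer-periapsis v_p = √[μ(2/r₁ − 1/a_t)] = 1847 m/s.
At r₂: circular v_c2 = √(μ/r₂) = 806.8 m/s; transfer-apoapsis v_a = √[μ(2/r₂ − 1/a_t)] = 544.4 m/s.
Δv₂ = v_c2 − v_a = 262.4 m/s.

Δv ≈ 262 m/s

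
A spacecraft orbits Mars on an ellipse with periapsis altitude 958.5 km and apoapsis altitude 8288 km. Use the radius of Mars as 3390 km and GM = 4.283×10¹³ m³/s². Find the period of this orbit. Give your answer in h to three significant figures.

r_p = 3390 + 958.5 = 4348.5 km = 4.3485×10⁶ m.
r_a = 3390 + 8288 = 11678 km = 1.1678×10⁷ m.
Semi-major axis a = (r_p + r_a)/2 = (4348.5 + 11678)/2 = 8013.2 km = 8.013×10⁶ m.
By Kepler's third law T = 2π√(a³/μ) = 2π × 3.466×10³ = 2.178×10⁴ s.
= 6.049 h.

T ≈ 6.05 h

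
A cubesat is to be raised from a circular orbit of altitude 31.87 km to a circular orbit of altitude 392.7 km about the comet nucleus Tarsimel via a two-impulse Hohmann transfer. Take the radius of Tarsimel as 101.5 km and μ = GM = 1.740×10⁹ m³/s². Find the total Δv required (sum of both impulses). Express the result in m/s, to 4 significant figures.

Δv_total ≈ 49.78 m/s

r₁ = 101.5 + 31.87 = 133.37 km = 1.3337×10⁵ m.
r₂ = 101.5 + 392.7 = 494.20 km = 4.9420×10⁵ m.
Transfer ellipse a_t = (r₁ + r₂)/2 = 3.138×10⁵ m.
At r₁: circular v_c1 = √(μ/r₁) = 114.2 m/s; transfer-periapsis v_p = √[μ(2/r₁ − 1/a_t)] = 143.3 m/s.
Δv₁ = v_p − v_c1 = 29.12 m/s.
At r₂: circular v_c2 = √(μ/r₂) = 59.34 m/s; transfer-apoapsis v_a = √[μ(2/r₂ − 1/a_t)] = 38.68 m/s.
Δv₂ = v_c2 − v_a = 20.65 m/s.
Total Δv = Δv₁ + Δv₂ = 49.78 m/s.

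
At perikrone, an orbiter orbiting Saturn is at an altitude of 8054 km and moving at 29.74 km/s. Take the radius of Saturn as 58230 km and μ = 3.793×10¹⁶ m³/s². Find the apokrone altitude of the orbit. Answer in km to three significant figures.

r_p = 58230 + 8054 = 66284 km = 6.628×10⁷ m.
Specific energy ε = v²/2 − μ/r = -1.300×10⁸ J/kg, so a = −μ/(2ε) = 1.459×10⁸ m.
The apsides satisfy r_p + r_a = 2a, so the apokrone radius is 2a − r_p = 2.255×10⁸ m = 2.2548×10⁵ km.
Apokrone altitude = 2.2548×10⁵ − 58230 = 1.6725×10⁵ km.

apokrone altitude ≈ 1.67×10⁵ km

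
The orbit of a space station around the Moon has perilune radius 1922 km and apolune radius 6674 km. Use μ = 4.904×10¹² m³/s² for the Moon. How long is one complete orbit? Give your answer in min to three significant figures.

Semi-major axis a = (r_p + r_a)/2 = (1922.0 + 6674.0)/2 = 4298.0 km = 4.298×10⁶ m.
By Kepler's third law T = 2π√(a³/μ) = 2π × 4.024×10³ = 2.528×10⁴ s.
= 421.4 min.

T ≈ 421 min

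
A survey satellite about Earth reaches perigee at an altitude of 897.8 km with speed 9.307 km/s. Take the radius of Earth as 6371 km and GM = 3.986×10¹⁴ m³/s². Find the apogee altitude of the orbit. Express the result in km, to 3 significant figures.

apogee altitude ≈ 20900 km

r_p = 6371 + 897.8 = 7268.8 km = 7.269×10⁶ m.
Specific energy ε = v²/2 − μ/r = -1.153×10⁷ J/kg, so a = −μ/(2ε) = 1.729×10⁷ m.
The apsides satisfy r_p + r_a = 2a, so the apogee radius is 2a − r_p = 2.731×10⁷ m = 27311 km.
Apogee altitude = 27311 − 6371 = 20940 km.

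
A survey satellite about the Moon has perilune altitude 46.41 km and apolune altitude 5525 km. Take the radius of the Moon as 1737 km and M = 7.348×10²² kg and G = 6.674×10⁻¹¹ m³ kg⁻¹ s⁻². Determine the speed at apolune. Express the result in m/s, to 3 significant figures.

v ≈ 516 m/s

μ = GM = 6.674×10⁻¹¹ × 7.348×10²² = 4.904×10¹² m³/s².
r_p = 1737 + 46.41 = 1783.4 km = 1.7834×10⁶ m.
r_a = 1737 + 5525 = 7262.0 km = 7.2620×10⁶ m.
Semi-major axis a = (r_p + r_a)/2 = 4522.7 km = 4.523×10⁶ m.
Vis-viva: v² = μ(2/r − 1/a) = 4.904×10¹² × (2.754×10⁻⁷ − 2.211×10⁻⁷) = 2.663×10⁵ m²/s².
v = 516.0 m/s.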